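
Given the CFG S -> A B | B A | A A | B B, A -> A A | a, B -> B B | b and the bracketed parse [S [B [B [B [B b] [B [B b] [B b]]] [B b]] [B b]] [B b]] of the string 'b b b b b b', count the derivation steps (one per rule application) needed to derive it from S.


Every bracketed nonterminal node [X ...] in the tree is produced by exactly one rule application.
Reading the tree off as a leftmost derivation:
  Step 1: S  =>  B B   (applied S -> B B)
  Step 2: B B  =>  B B B   (applied B -> B B)
  Step 3: B B B  =>  B B B B   (applied B -> B B)
  Step 4: B B B B  =>  B B B B B   (applied B -> B B)
  Step 5: B B B B B  =>  b B B B B   (applied B -> b)
  Step 6: b B B B B  =>  b B B B B B   (applied B -> B B)
  Step 7: b B B B B B  =>  b b B B B B   (applied B -> b)
  Step 8: b b B B B B  =>  b b b B B B   (applied B -> b)
  Step 9: b b b B B B  =>  b b b b B B   (applied B -> b)
  Step 10: b b b b B B  =>  b b b b b B   (applied B -> b)
  Step 11: b b b b b B  =>  b b b b b b   (applied B -> b)
Final yield: b b b b b b
Total rewrite steps: 11

11


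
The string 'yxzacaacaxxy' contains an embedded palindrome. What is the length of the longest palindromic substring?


Scanning 'yxzacaacaxxy' for palindromic substrings.
Substring at positions 3-8: 'acaaca'.
Check: reverse('acaaca') = 'acaaca' -> palindrome confirmed.
Neighbouring characters ('z' / 'x') break symmetry, so it cannot extend further.
No longer palindromic substring exists; longest length = 6

6


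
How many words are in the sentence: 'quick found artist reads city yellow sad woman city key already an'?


Counting words by splitting on spaces:
  Word 1: 'quick'
  Word 2: 'found'
  Word 3: 'artist'
  Word 4: 'reads'
  Word 5: 'city'
  Word 6: 'yellow'
  Word 7: 'sad'
  Word 8: 'woman'
  Word 9: 'city'
  Word 10: 'key'
  Word 11: 'already'
  Word 12: 'an'
Total words: 12

12


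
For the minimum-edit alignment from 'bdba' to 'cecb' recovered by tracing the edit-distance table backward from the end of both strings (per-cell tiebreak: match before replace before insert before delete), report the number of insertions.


Edit distance = 4. Backtracking from cell (4, 4) with preference match > replace > insert > delete,
then listing the resulting alignment 'bdba' -> 'cecb' left to right:
  Step 1: replace b->c
  Step 2: replace d->e
  Step 3: replace b->c
  Step 4: replace a->b
Total insertions: 0

0


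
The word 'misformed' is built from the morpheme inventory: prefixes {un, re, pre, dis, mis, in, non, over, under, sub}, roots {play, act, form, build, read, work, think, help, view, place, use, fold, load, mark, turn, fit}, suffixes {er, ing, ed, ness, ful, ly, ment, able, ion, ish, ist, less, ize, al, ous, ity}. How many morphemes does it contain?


Segmenting 'misformed' against the inventory:
  'mis' -> prefix (morpheme 1)
  'form' -> root (morpheme 2)
  'ed' -> suffix (morpheme 3)
Total morphemes: 3

3


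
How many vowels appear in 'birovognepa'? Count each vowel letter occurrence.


Scanning each character of 'birovognepa':
  Position 1: 'b' -> consonant (running count: 0)
  Position 2: 'i' -> vowel (running count: 1)
  Position 3: 'r' -> consonant (running count: 1)
  Position 4: 'o' -> vowel (running count: 2)
  Position 5: 'v' -> consonant (running count: 2)
  Position 6: 'o' -> vowel (running count: 3)
  Position 7: 'g' -> consonant (running count: 3)
  Position 8: 'n' -> consonant (running count: 3)
  Position 9: 'e' -> vowel (running count: 4)
  Position 10: 'p' -> consonant (running count: 4)
  Position 11: 'a' -> vowel (running count: 5)
Total vowels: 5

5


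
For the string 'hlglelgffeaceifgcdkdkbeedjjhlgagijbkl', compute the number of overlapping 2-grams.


String 'hlglelgffeaceifgcdkdkbeedjjhlgagijbkl' has length L = 37.
Number of overlapping n-grams = L - n + 1
Substituting: 37 - 2 + 1 = 36

36


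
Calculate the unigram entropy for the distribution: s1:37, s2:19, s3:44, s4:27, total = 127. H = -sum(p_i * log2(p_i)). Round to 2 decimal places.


Computing entropy H = -sum(p_i * log2(p_i)):
  s1: p = 37/127 = 0.2913, -p*log2(p) = 0.5184
  s2: p = 19/127 = 0.1496, -p*log2(p) = 0.4100
  s3: p = 44/127 = 0.3465, -p*log2(p) = 0.5298
  s4: p = 27/127 = 0.2126, -p*log2(p) = 0.4749
H = sum of terms = 1.9331
Rounded to 2 decimals: 1.93

1.93


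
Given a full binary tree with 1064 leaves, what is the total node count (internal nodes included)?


Leaf nodes (terminals): 1064
Internal nodes = n - 1 = 1064 - 1 = 1063
Total = leaves + internal = 1064 + 1063 = 2127

2127


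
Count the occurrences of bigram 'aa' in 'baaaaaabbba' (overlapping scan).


Scanning 'baaaaaabbba' for bigram 'aa':
  Position 0: 'ba' -> no
  Position 1: 'aa' -> MATCH
  Position 2: 'aa' -> MATCH
  Position 3: 'aa' -> MATCH
  Position 4: 'aa' -> MATCH
  Position 5: 'aa' -> MATCH
  Position 6: 'ab' -> no
  Position 7: 'bb' -> no
  Position 8: 'bb' -> no
  Position 9: 'ba' -> no
Total matches: 5

5


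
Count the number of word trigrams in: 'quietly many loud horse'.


Word trigrams from [4] words:
  Trigram 1: (quietly many loud)
  Trigram 2: (many loud horse)
Total word trigrams: 4 - 2 = 2

2


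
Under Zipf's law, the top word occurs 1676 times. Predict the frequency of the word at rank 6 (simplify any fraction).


Zipf's law: freq(rank) = f1 / rank
f1 = 1676, rank = 6
freq = 1676 / 6
GCD(1676, 6) = 2
Simplified: 838/3

838/3


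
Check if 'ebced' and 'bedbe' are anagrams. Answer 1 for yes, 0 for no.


Sort characters of 'ebced': 'bcdee'
Sort characters of 'bedbe': 'bbdee'
Sorted forms differ -> they are NOT anagrams
Result: 0

0


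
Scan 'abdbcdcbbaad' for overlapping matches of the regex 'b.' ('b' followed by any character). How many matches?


Pattern: b. means 'b' followed by any character.
Scanning 'abdbcdcbbaad' position-by-position:
  Pos 0: window 'ab' -> no
  Pos 1: window 'bd' -> MATCH
  Pos 2: window 'db' -> no
  Pos 3: window 'bc' -> MATCH
  Pos 4: window 'cd' -> no
  Pos 5: window 'dc' -> no
  Pos 6: window 'cb' -> no
  Pos 7: window 'bb' -> MATCH
  Pos 8: window 'ba' -> MATCH
  Pos 9: window 'aa' -> no
  Pos 10: window 'ad' -> no
  Pos 11: window 'd' -> no
Total matches: 4

4


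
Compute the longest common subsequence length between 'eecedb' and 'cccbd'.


DP table for LCS of 'eecedb' and 'cccbd':
       c  c  c  b  d
    0  0  0  0  0  0
  e 0  0  0  0  0  0
  e 0  0  0  0  0  0
  c 0  1  1  1  1  1
  e 0  1  1  1  1  1
  d 0  1  1  1  1  2
  b 0  1  1  1  2  2
LCS: 'cd'
LCS length = 2

2


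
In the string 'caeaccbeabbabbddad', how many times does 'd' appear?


Scanning 'caeaccbeabbabbddad' for 'd':
  Position 14: 'd' -> MATCH (count: 1)
  Position 15: 'd' -> MATCH (count: 2)
  Position 17: 'd' -> MATCH (count: 3)
Total occurrences of 'd': 3

3


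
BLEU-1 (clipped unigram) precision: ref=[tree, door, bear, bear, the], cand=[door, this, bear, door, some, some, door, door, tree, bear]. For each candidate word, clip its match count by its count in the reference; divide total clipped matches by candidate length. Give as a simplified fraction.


Reference word counts: {'bear': 2, 'door': 1, 'the': 1, 'tree': 1}
Checking each candidate word (with clipping):
  'door' -> in reference (ref count 1, used 1/1) -> match (matches: 1)
  'this' -> not in reference -> no match (matches: 1)
  'bear' -> in reference (ref count 2, used 1/2) -> match (matches: 2)
  'door' -> ref count 1 already used up (1/1) -> clipped, no match (matches: 2)
  'some' -> not in reference -> no match (matches: 2)
  'some' -> not in reference -> no match (matches: 2)
  'door' -> ref count 1 already used up (1/1) -> clipped, no match (matches: 2)
  'door' -> ref count 1 already used up (1/1) -> clipped, no match (matches: 2)
  'tree' -> in reference (ref count 1, used 1/1) -> match (matches: 3)
  'bear' -> in reference (ref count 2, used 2/2) -> match (matches: 4)
Clipped matches: 4, Candidate length: 10
Precision = 4/10 = 2/5

2/5


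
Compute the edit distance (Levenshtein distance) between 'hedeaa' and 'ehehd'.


Building DP table for s1='hedeaa' (len 6) and s2='ehehd' (len 5):
       e  h  e  h  d
    0  1  2  3  4  5
  h 1  1  1  2  3  4
  e 2  1  2  1  2  3
  d 3  2  2  2  2  2
  e 4  3  3  2  3  3
  a 5  4  4  3  3  4
  a 6  5  5  4  4  4
Edit distance = dp[6][5] = 4

4


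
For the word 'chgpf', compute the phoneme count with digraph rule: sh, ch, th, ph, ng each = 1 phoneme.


Parsing 'chgpf' greedily, digraphs first:
  'ch' -> digraph (1 consonant phoneme) (phonemes so far: 1)
  'g' -> consonant phoneme (phonemes so far: 2)
  'p' -> consonant phoneme (phonemes so far: 3)
  'f' -> consonant phoneme (phonemes so far: 4)
Total phonemes: 4

4


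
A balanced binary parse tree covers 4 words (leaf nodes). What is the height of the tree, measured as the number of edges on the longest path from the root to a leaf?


In a balanced binary tree with n leaves the deepest leaf is ceil(log2(n)) edges below the root.
log2(4) = 2.0000
ceil(2.0000) = 2
height (edges) = 2

2


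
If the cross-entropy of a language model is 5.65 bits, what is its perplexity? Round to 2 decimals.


Perplexity formula: PP = 2^H
H = 5.65
PP = 2^5.65
Decompose: 2^5.65 = 2^5 * 2^0.65
2^5 = 32, 2^0.65 ~ 1.5691682
PP ~ 32 * 1.5691682 = 50.2133824
Rounded to 2 decimals: 50.21

50.21


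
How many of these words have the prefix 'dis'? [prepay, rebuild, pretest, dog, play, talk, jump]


Checking each word for prefix 'dis':
  'prepay' -> no (count: 0)
  'rebuild' -> no (count: 0)
  'pretest' -> no (count: 0)
  'dog' -> no (count: 0)
  'play' -> no (count: 0)
  'talk' -> no (count: 0)
  'jump' -> no (count: 0)
Total with prefix 'dis': 0

0


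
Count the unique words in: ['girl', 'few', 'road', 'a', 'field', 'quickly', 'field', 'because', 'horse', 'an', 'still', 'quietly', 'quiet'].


Listing all tokens and tracking unique types:
  Token 1: 'girl' -> NEW (unique so far: 1)
  Token 2: 'few' -> NEW (unique so far: 2)
  Token 3: 'road' -> NEW (unique so far: 3)
  Token 4: 'a' -> NEW (unique so far: 4)
  Token 5: 'field' -> NEW (unique so far: 5)
  Token 6: 'quickly' -> NEW (unique so far: 6)
  Token 7: 'field' -> duplicate (unique so far: 6)
  Token 8: 'because' -> NEW (unique so far: 7)
  Token 9: 'horse' -> NEW (unique so far: 8)
  Token 10: 'an' -> NEW (unique so far: 9)
  Token 11: 'still' -> NEW (unique so far: 10)
  Token 12: 'quietly' -> NEW (unique so far: 11)
  Token 13: 'quiet' -> NEW (unique so far: 12)
Unique types: ('a', 'an', 'because', 'few', 'field', 'girl', 'horse', 'quickly', 'quiet', 'quietly', 'road', 'still')
Vocabulary size: 12

12


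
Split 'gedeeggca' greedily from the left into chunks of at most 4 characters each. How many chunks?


'gedeeggca' has 9 characters.
Chunking with max size 4:
  Chunk 1: 'gede' (positions 0-3)
  Chunk 2: 'eggc' (positions 4-7)
  Chunk 3: 'a' (positions 8-8)
Total chunks: ceil(9 / 4) = 3

3


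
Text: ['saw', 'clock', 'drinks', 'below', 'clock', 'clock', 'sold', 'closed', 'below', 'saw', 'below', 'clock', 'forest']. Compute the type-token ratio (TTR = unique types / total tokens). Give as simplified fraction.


Tokens: 13
Unique types: ('below', 'clock', 'closed', 'drinks', 'forest', 'saw', 'sold') = 7
TTR = 7/13
Already in lowest terms.

7/13


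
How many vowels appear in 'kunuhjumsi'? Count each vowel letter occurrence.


Scanning each character of 'kunuhjumsi':
  Position 1: 'k' -> consonant (running count: 0)
  Position 2: 'u' -> vowel (running count: 1)
  Position 3: 'n' -> consonant (running count: 1)
  Position 4: 'u' -> vowel (running count: 2)
  Position 5: 'h' -> consonant (running count: 2)
  Position 6: 'j' -> consonant (running count: 2)
  Position 7: 'u' -> vowel (running count: 3)
  Position 8: 'm' -> consonant (running count: 3)
  Position 9: 's' -> consonant (running count: 3)
  Position 10: 'i' -> vowel (running count: 4)
Total vowels: 4

4


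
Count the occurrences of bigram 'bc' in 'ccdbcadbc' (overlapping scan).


Scanning 'ccdbcadbc' for bigram 'bc':
  Position 0: 'cc' -> no
  Position 1: 'cd' -> no
  Position 2: 'db' -> no
  Position 3: 'bc' -> MATCH
  Position 4: 'ca' -> no
  Position 5: 'ad' -> no
  Position 6: 'db' -> no
  Position 7: 'bc' -> MATCH
Total matches: 2

2


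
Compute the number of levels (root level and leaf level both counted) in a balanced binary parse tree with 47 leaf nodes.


In a balanced binary tree with n leaves the deepest leaf is ceil(log2(n)) edges below the root,
so counting node levels inclusive of root and leaves gives ceil(log2(n)) + 1 levels.
log2(47) = 5.5546
ceil(5.5546) = 6
levels = 6 + 1 = 7

7


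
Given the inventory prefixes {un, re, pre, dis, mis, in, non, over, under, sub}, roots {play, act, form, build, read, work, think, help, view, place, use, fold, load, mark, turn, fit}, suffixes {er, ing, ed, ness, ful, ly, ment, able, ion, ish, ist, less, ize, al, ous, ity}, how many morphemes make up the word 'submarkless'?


Segmenting 'submarkless' against the inventory:
  'sub' -> prefix (morpheme 1)
  'mark' -> root (morpheme 2)
  'less' -> suffix (morpheme 3)
Total morphemes: 3

3


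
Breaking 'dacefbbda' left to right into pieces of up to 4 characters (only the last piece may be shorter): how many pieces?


'dacefbbda' has 9 characters.
Chunking with max size 4:
  Chunk 1: 'dace' (positions 0-3)
  Chunk 2: 'fbbd' (positions 4-7)
  Chunk 3: 'a' (positions 8-8)
Total chunks: ceil(9 / 4) = 3

3


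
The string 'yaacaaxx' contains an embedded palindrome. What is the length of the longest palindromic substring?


Scanning 'yaacaaxx' for palindromic substrings.
Substring at positions 1-5: 'aacaa'.
Check: reverse('aacaa') = 'aacaa' -> palindrome confirmed.
Neighbouring characters ('y' / 'x') break symmetry, so it cannot extend further.
No longer palindromic substring exists; longest length = 5

5


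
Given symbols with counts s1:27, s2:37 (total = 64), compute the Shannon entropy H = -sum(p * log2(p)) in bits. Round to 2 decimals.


Computing entropy H = -sum(p_i * log2(p_i)):
  s1: p = 27/64 = 0.4219, -p*log2(p) = 0.5253
  s2: p = 37/64 = 0.5781, -p*log2(p) = 0.4570
H = sum of terms = 0.9823
Rounded to 2 decimals: 0.98

0.98


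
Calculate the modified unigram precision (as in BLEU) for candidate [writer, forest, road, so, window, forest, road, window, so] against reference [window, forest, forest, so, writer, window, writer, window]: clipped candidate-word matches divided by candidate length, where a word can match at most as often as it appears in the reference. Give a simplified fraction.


Reference word counts: {'forest': 2, 'so': 1, 'window': 3, 'writer': 2}
Checking each candidate word (with clipping):
  'writer' -> in reference (ref count 2, used 1/2) -> match (matches: 1)
  'forest' -> in reference (ref count 2, used 1/2) -> match (matches: 2)
  'road' -> not in reference -> no match (matches: 2)
  'so' -> in reference (ref count 1, used 1/1) -> match (matches: 3)
  'window' -> in reference (ref count 3, used 1/3) -> match (matches: 4)
  'forest' -> in reference (ref count 2, used 2/2) -> match (matches: 5)
  'road' -> not in reference -> no match (matches: 5)
  'window' -> in reference (ref count 3, used 2/3) -> match (matches: 6)
  'so' -> ref count 1 already used up (1/1) -> clipped, no match (matches: 6)
Clipped matches: 6, Candidate length: 9
Precision = 6/9 = 2/3

2/3


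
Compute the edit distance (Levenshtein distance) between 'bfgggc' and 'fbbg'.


Building DP table for s1='bfgggc' (len 6) and s2='fbbg' (len 4):
       f  b  b  g
    0  1  2  3  4
  b 1  1  1  2  3
  f 2  1  2  2  3
  g 3  2  2  3  2
  g 4  3  3  3  3
  g 5  4  4  4  3
  c 6  5  5  5  4
Edit distance = dp[6][4] = 4

4


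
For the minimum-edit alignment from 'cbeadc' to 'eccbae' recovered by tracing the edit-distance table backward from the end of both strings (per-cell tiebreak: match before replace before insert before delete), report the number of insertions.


Edit distance = 5. Backtracking from cell (6, 6) with preference match > replace > insert > delete,
then listing the resulting alignment 'cbeadc' -> 'eccbae' left to right:
  Step 1: insert 'e' [insertion #1]
  Step 2: keep 'c'
  Step 3: replace b->c
  Step 4: replace e->b
  Step 5: keep 'a'
  Step 6: delete 'd'
  Step 7: replace c->e
Total insertions: 1

1


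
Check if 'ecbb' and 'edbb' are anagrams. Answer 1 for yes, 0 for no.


Sort characters of 'ecbb': 'bbce'
Sort characters of 'edbb': 'bbde'
Sorted forms differ -> they are NOT anagrams
Result: 0

0


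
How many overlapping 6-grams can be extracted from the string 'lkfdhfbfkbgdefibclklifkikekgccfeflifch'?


String 'lkfdhfbfkbgdefibclklifkikekgccfeflifch' has length L = 38.
Number of overlapping n-grams = L - n + 1
Substituting: 38 - 6 + 1 = 33

33


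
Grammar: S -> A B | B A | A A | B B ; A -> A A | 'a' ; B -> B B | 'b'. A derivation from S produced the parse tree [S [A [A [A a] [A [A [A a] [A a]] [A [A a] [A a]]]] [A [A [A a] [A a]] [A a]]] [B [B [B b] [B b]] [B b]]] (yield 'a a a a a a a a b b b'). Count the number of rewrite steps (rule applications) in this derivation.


Every bracketed nonterminal node [X ...] in the tree is produced by exactly one rule application.
Reading the tree off as a leftmost derivation:
  Step 1: S  =>  A B   (applied S -> A B)
  Step 2: A B  =>  A A B   (applied A -> A A)
  Step 3: A A B  =>  A A A B   (applied A -> A A)
  Step 4: A A A B  =>  a A A B   (applied A -> a)
  Step 5: a A A B  =>  a A A A B   (applied A -> A A)
  Step 6: a A A A B  =>  a A A A A B   (applied A -> A A)
  Step 7: a A A A A B  =>  a a A A A B   (applied A -> a)
  Step 8: a a A A A B  =>  a a a A A B   (applied A -> a)
  Step 9: a a a A A B  =>  a a a A A A B   (applied A -> A A)
  Step 10: a a a A A A B  =>  a a a a A A B   (applied A -> a)
  Step 11: a a a a A A B  =>  a a a a a A B   (applied A -> a)
  Step 12: a a a a a A B  =>  a a a a a A A B   (applied A -> A A)
  Step 13: a a a a a A A B  =>  a a a a a A A A B   (applied A -> A A)
  Step 14: a a a a a A A A B  =>  a a a a a a A A B   (applied A -> a)
  Step 15: a a a a a a A A B  =>  a a a a a a a A B   (applied A -> a)
  Step 16: a a a a a a a A B  =>  a a a a a a a a B   (applied A -> a)
  Step 17: a a a a a a a a B  =>  a a a a a a a a B B   (applied B -> B B)
  Step 18: a a a a a a a a B B  =>  a a a a a a a a B B B   (applied B -> B B)
  Step 19: a a a a a a a a B B B  =>  a a a a a a a a b B B   (applied B -> b)
  Step 20: a a a a a a a a b B B  =>  a a a a a a a a b b B   (applied B -> b)
  Step 21: a a a a a a a a b b B  =>  a a a a a a a a b b b   (applied B -> b)
Final yield: a a a a a a a a b b b
Total rewrite steps: 21

21


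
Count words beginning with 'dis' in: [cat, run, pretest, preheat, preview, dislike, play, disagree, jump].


Checking each word for prefix 'dis':
  'cat' -> no (count: 0)
  'run' -> no (count: 0)
  'pretest' -> no (count: 0)
  'preheat' -> no (count: 0)
  'preview' -> no (count: 0)
  'dislike' -> YES, starts with 'dis' (count: 1)
  'play' -> no (count: 1)
  'disagree' -> YES, starts with 'dis' (count: 2)
  'jump' -> no (count: 2)
Total with prefix 'dis': 2

2


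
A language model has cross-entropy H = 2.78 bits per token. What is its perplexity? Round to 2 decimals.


Perplexity formula: PP = 2^H
H = 2.78
PP = 2^2.78
Decompose: 2^2.78 = 2^2 * 2^0.78
2^2 = 4, 2^0.78 ~ 1.7171309
PP ~ 4 * 1.7171309 = 6.8685236
Rounded to 2 decimals: 6.87

6.87


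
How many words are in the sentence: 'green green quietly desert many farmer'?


Counting words by splitting on spaces:
  Word 1: 'green'
  Word 2: 'green'
  Word 3: 'quietly'
  Word 4: 'desert'
  Word 5: 'many'
  Word 6: 'farmer'
Total words: 6

6


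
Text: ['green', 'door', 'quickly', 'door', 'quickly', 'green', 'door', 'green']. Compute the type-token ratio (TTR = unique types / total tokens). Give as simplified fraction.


Tokens: 8
Unique types: ('door', 'green', 'quickly') = 3
TTR = 3/8
Already in lowest terms.

3/8


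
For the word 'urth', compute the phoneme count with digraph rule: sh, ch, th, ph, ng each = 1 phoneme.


Parsing 'urth' greedily, digraphs first:
  'u' -> vowel phoneme (phonemes so far: 1)
  'r' -> consonant phoneme (phonemes so far: 2)
  'th' -> digraph (1 consonant phoneme) (phonemes so far: 3)
Total phonemes: 3

3


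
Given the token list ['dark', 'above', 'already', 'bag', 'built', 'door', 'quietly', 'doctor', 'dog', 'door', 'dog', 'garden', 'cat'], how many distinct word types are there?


Listing all tokens and tracking unique types:
  Token 1: 'dark' -> NEW (unique so far: 1)
  Token 2: 'above' -> NEW (unique so far: 2)
  Token 3: 'already' -> NEW (unique so far: 3)
  Token 4: 'bag' -> NEW (unique so far: 4)
  Token 5: 'built' -> NEW (unique so far: 5)
  Token 6: 'door' -> NEW (unique so far: 6)
  Token 7: 'quietly' -> NEW (unique so far: 7)
  Token 8: 'doctor' -> NEW (unique so far: 8)
  Token 9: 'dog' -> NEW (unique so far: 9)
  Token 10: 'door' -> duplicate (unique so far: 9)
  Token 11: 'dog' -> duplicate (unique so far: 9)
  Token 12: 'garden' -> NEW (unique so far: 10)
  Token 13: 'cat' -> NEW (unique so far: 11)
Unique types: ('above', 'already', 'bag', 'built', 'cat', 'dark', 'doctor', 'dog', 'door', 'garden', 'quietly')
Vocabulary size: 11

11


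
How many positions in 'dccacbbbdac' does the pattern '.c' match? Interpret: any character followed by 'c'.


Pattern: .c means any character followed by 'c'.
Scanning 'dccacbbbdac' position-by-position:
  Pos 0: window 'dc' -> MATCH
  Pos 1: window 'cc' -> MATCH
  Pos 2: window 'ca' -> no
  Pos 3: window 'ac' -> MATCH
  Pos 4: window 'cb' -> no
  Pos 5: window 'bb' -> no
  Pos 6: window 'bb' -> no
  Pos 7: window 'bd' -> no
  Pos 8: window 'da' -> no
  Pos 9: window 'ac' -> MATCH
  Pos 10: window 'c' -> no
Total matches: 4

4


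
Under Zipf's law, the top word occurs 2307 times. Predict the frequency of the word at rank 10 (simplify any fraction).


Zipf's law: freq(rank) = f1 / rank
f1 = 2307, rank = 10
freq = 2307 / 10
GCD(2307, 10) = 1
Simplified: 2307/10

2307/10


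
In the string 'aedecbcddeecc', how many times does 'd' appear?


Scanning 'aedecbcddeecc' for 'd':
  Position 2: 'd' -> MATCH (count: 1)
  Position 7: 'd' -> MATCH (count: 2)
  Position 8: 'd' -> MATCH (count: 3)
Total occurrences of 'd': 3

3


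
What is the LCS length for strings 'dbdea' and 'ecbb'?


DP table for LCS of 'dbdea' and 'ecbb':
       e  c  b  b
    0  0  0  0  0
  d 0  0  0  0  0
  b 0  0  0  1  1
  d 0  0  0  1  1
  e 0  1  1  1  1
  a 0  1  1  1  1
LCS: 'b'
LCS length = 1

1


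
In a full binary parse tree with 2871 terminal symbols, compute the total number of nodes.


Leaf nodes (terminals): 2871
Internal nodes = n - 1 = 2871 - 1 = 2870
Total = leaves + internal = 2871 + 2870 = 5741

5741


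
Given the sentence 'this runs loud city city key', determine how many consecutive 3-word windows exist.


Word trigrams from [6] words:
  Trigram 1: (this runs loud)
  Trigram 2: (runs loud city)
  Trigram 3: (loud city city)
  Trigram 4: (city city key)
Total word trigrams: 6 - 2 = 4

4


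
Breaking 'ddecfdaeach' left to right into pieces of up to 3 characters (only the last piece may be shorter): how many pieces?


'ddecfdaeach' has 11 characters.
Chunking with max size 3:
  Chunk 1: 'dde' (positions 0-2)
  Chunk 2: 'cfd' (positions 3-5)
  Chunk 3: 'aea' (positions 6-8)
  Chunk 4: 'ch' (positions 9-10)
Total chunks: ceil(11 / 3) = 4

4


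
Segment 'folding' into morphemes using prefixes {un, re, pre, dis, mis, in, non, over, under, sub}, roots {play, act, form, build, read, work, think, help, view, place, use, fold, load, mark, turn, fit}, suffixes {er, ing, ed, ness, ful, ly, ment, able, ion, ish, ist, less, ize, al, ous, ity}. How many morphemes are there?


Segmenting 'folding' against the inventory:
  'fold' -> root (morpheme 1)
  'ing' -> suffix (morpheme 2)
Total morphemes: 2

2


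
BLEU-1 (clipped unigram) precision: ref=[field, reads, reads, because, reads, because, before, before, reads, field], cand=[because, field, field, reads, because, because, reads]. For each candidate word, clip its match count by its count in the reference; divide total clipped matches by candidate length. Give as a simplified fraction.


Reference word counts: {'because': 2, 'before': 2, 'field': 2, 'reads': 4}
Checking each candidate word (with clipping):
  'because' -> in reference (ref count 2, used 1/2) -> match (matches: 1)
  'field' -> in reference (ref count 2, used 1/2) -> match (matches: 2)
  'field' -> in reference (ref count 2, used 2/2) -> match (matches: 3)
  'reads' -> in reference (ref count 4, used 1/4) -> match (matches: 4)
  'because' -> in reference (ref count 2, used 2/2) -> match (matches: 5)
  'because' -> ref count 2 already used up (2/2) -> clipped, no match (matches: 5)
  'reads' -> in reference (ref count 4, used 2/4) -> match (matches: 6)
Clipped matches: 6, Candidate length: 7
Precision = 6/7

6/7


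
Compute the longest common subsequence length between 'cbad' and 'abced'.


DP table for LCS of 'cbad' and 'abced':
       a  b  c  e  d
    0  0  0  0  0  0
  c 0  0  0  1  1  1
  b 0  0  1  1  1  1
  a 0  1  1  1  1  1
  d 0  1  1  1  1  2
LCS: 'cd'
LCS length = 2

2


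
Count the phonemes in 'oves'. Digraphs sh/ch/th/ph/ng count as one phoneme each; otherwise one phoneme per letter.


Parsing 'oves' greedily, digraphs first:
  'o' -> vowel phoneme (phonemes so far: 1)
  'v' -> consonant phoneme (phonemes so far: 2)
  'e' -> vowel phoneme (phonemes so far: 3)
  's' -> consonant phoneme (phonemes so far: 4)
Total phonemes: 4

4


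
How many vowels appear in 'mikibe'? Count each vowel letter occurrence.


Scanning each character of 'mikibe':
  Position 1: 'm' -> consonant (running count: 0)
  Position 2: 'i' -> vowel (running count: 1)
  Position 3: 'k' -> consonant (running count: 1)
  Position 4: 'i' -> vowel (running count: 2)
  Position 5: 'b' -> consonant (running count: 2)
  Position 6: 'e' -> vowel (running count: 3)
Total vowels: 3

3


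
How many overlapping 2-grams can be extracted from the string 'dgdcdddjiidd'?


String 'dgdcdddjiidd' has length L = 12.
Number of overlapping n-grams = L - n + 1
Substituting: 12 - 2 + 1 = 11

11


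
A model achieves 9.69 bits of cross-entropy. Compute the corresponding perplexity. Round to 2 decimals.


Perplexity formula: PP = 2^H
H = 9.69
PP = 2^9.69
Decompose: 2^9.69 = 2^9 * 2^0.69
2^9 = 512, 2^0.69 ~ 1.6132835
PP ~ 512 * 1.6132835 = 826.0011520
Rounded to 2 decimals: 826.00

826.00


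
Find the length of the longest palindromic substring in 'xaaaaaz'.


Scanning 'xaaaaaz' for palindromic substrings.
Substring at positions 1-5: 'aaaaa'.
Check: reverse('aaaaa') = 'aaaaa' -> palindrome confirmed.
Neighbouring characters ('x' / 'z') break symmetry, so it cannot extend further.
No longer palindromic substring exists; longest length = 5

5


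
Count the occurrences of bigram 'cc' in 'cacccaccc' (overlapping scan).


Scanning 'cacccaccc' for bigram 'cc':
  Position 0: 'ca' -> no
  Position 1: 'ac' -> no
  Position 2: 'cc' -> MATCH
  Position 3: 'cc' -> MATCH
  Position 4: 'ca' -> no
  Position 5: 'ac' -> no
  Position 6: 'cc' -> MATCH
  Position 7: 'cc' -> MATCH
Total matches: 4

4


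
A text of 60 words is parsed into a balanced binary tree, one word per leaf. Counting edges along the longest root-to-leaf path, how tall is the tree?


In a balanced binary tree with n leaves the deepest leaf is ceil(log2(n)) edges below the root.
log2(60) = 5.9069
ceil(5.9069) = 6
height (edges) = 6

6


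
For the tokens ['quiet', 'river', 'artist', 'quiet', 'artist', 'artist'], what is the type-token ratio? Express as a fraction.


Tokens: 6
Unique types: ('artist', 'quiet', 'river') = 3
TTR = 3/6
Simplify: divide both by 3 -> 1/2
TTR = 1/2

1/2


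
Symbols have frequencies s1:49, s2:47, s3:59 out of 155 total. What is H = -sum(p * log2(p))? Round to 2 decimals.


Computing entropy H = -sum(p_i * log2(p_i)):
  s1: p = 49/155 = 0.3161, -p*log2(p) = 0.5252
  s2: p = 47/155 = 0.3032, -p*log2(p) = 0.5220
  s3: p = 59/155 = 0.3806, -p*log2(p) = 0.5304
H = sum of terms = 1.5776
Rounded to 2 decimals: 1.58

1.58


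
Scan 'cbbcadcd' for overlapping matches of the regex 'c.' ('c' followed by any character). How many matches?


Pattern: c. means 'c' followed by any character.
Scanning 'cbbcadcd' position-by-position:
  Pos 0: window 'cb' -> MATCH
  Pos 1: window 'bb' -> no
  Pos 2: window 'bc' -> no
  Pos 3: window 'ca' -> MATCH
  Pos 4: window 'ad' -> no
  Pos 5: window 'dc' -> no
  Pos 6: window 'cd' -> MATCH
  Pos 7: window 'd' -> no
Total matches: 3

3


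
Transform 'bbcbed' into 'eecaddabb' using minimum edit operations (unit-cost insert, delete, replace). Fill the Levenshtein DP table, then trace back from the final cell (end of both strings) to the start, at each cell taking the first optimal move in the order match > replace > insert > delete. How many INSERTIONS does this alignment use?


Edit distance = 7. Backtracking from cell (6, 9) with preference match > replace > insert > delete,
then listing the resulting alignment 'bbcbed' -> 'eecaddabb' left to right:
  Step 1: replace b->e
  Step 2: replace b->e
  Step 3: keep 'c'
  Step 4: replace b->a
  Step 5: replace e->d
  Step 6: keep 'd'
  Step 7: insert 'a' [insertion #1]
  Step 8: insert 'b' [insertion #2]
  Step 9: insert 'b' [insertion #3]
Total insertions: 3

3


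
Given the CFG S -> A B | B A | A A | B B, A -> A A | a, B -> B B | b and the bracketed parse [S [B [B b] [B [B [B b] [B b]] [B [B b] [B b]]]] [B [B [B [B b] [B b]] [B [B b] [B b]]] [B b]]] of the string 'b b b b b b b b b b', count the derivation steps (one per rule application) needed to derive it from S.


Every bracketed nonterminal node [X ...] in the tree is produced by exactly one rule application.
Reading the tree off as a leftmost derivation:
  Step 1: S  =>  B B   (applied S -> B B)
  Step 2: B B  =>  B B B   (applied B -> B B)
  Step 3: B B B  =>  b B B   (applied B -> b)
  Step 4: b B B  =>  b B B B   (applied B -> B B)
  Step 5: b B B B  =>  b B B B B   (applied B -> B B)
  Step 6: b B B B B  =>  b b B B B   (applied B -> b)
  Step 7: b b B B B  =>  b b b B B   (applied B -> b)
  Step 8: b b b B B  =>  b b b B B B   (applied B -> B B)
  Step 9: b b b B B B  =>  b b b b B B   (applied B -> b)
  Step 10: b b b b B B  =>  b b b b b B   (applied B -> b)
  Step 11: b b b b b B  =>  b b b b b B B   (applied B -> B B)
  Step 12: b b b b b B B  =>  b b b b b B B B   (applied B -> B B)
  Step 13: b b b b b B B B  =>  b b b b b B B B B   (applied B -> B B)
  Step 14: b b b b b B B B B  =>  b b b b b b B B B   (applied B -> b)
  Step 15: b b b b b b B B B  =>  b b b b b b b B B   (applied B -> b)
  Step 16: b b b b b b b B B  =>  b b b b b b b B B B   (applied B -> B B)
  Step 17: b b b b b b b B B B  =>  b b b b b b b b B B   (applied B -> b)
  Step 18: b b b b b b b b B B  =>  b b b b b b b b b B   (applied B -> b)
  Step 19: b b b b b b b b b B  =>  b b b b b b b b b b   (applied B -> b)
Final yield: b b b b b b b b b b
Total rewrite steps: 19

19


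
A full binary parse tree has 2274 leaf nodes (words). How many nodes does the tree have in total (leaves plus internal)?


Leaf nodes (terminals): 2274
Internal nodes = n - 1 = 2274 - 1 = 2273
Total = leaves + internal = 2274 + 2273 = 4547

4547


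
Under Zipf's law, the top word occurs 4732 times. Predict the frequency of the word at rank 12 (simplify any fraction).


Zipf's law: freq(rank) = f1 / rank
f1 = 4732, rank = 12
freq = 4732 / 12
GCD(4732, 12) = 4
Simplified: 1183/3

1183/3


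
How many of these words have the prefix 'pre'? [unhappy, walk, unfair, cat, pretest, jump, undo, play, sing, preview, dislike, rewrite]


Checking each word for prefix 'pre':
  'unhappy' -> no (count: 0)
  'walk' -> no (count: 0)
  'unfair' -> no (count: 0)
  'cat' -> no (count: 0)
  'pretest' -> YES, starts with 'pre' (count: 1)
  'jump' -> no (count: 1)
  'undo' -> no (count: 1)
  'play' -> no (count: 1)
  'sing' -> no (count: 1)
  'preview' -> YES, starts with 'pre' (count: 2)
  'dislike' -> no (count: 2)
  'rewrite' -> no (count: 2)
Total with prefix 'pre': 2

2


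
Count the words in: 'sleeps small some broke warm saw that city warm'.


Counting words by splitting on spaces:
  Word 1: 'sleeps'
  Word 2: 'small'
  Word 3: 'some'
  Word 4: 'broke'
  Word 5: 'warm'
  Word 6: 'saw'
  Word 7: 'that'
  Word 8: 'city'
  Word 9: 'warm'
Total words: 9

9


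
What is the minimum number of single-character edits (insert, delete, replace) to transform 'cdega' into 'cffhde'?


Building DP table for s1='cdega' (len 5) and s2='cffhde' (len 6):
       c  f  f  h  d  e
    0  1  2  3  4  5  6
  c 1  0  1  2  3  4  5
  d 2  1  1  2  3  3  4
  e 3  2  2  2  3  4  3
  g 4  3  3  3  3  4  4
  a 5  4  4  4  4  4  5
Edit distance = dp[5][6] = 5

5


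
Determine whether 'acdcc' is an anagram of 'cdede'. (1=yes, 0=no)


Sort characters of 'acdcc': 'acccd'
Sort characters of 'cdede': 'cddee'
Sorted forms differ -> they are NOT anagrams
Result: 0

0


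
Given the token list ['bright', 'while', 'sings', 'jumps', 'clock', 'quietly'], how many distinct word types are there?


Listing all tokens and tracking unique types:
  Token 1: 'bright' -> NEW (unique so far: 1)
  Token 2: 'while' -> NEW (unique so far: 2)
  Token 3: 'sings' -> NEW (unique so far: 3)
  Token 4: 'jumps' -> NEW (unique so far: 4)
  Token 5: 'clock' -> NEW (unique so far: 5)
  Token 6: 'quietly' -> NEW (unique so far: 6)
Unique types: ('bright', 'clock', 'jumps', 'quietly', 'sings', 'while')
Vocabulary size: 6

6


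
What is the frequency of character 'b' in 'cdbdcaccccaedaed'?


Scanning 'cdbdcaccccaedaed' for 'b':
  Position 2: 'b' -> MATCH (count: 1)
Total occurrences of 'b': 1

1


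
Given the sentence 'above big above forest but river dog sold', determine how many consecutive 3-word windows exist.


Word trigrams from [8] words:
  Trigram 1: (above big above)
  Trigram 2: (big above forest)
  Trigram 3: (above forest but)
  Trigram 4: (forest but river)
  Trigram 5: (but river dog)
  Trigram 6: (river dog sold)
Total word trigrams: 8 - 2 = 6

6


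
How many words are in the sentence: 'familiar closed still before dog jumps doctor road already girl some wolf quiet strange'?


Counting words by splitting on spaces:
  Word 1: 'familiar'
  Word 2: 'closed'
  Word 3: 'still'
  Word 4: 'before'
  Word 5: 'dog'
  Word 6: 'jumps'
  Word 7: 'doctor'
  Word 8: 'road'
  Word 9: 'already'
  Word 10: 'girl'
  Word 11: 'some'
  Word 12: 'wolf'
  Word 13: 'quiet'
  Word 14: 'strange'
Total words: 14

14


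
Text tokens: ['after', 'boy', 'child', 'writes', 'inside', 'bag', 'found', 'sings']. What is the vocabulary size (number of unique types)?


Listing all tokens and tracking unique types:
  Token 1: 'after' -> NEW (unique so far: 1)
  Token 2: 'boy' -> NEW (unique so far: 2)
  Token 3: 'child' -> NEW (unique so far: 3)
  Token 4: 'writes' -> NEW (unique so far: 4)
  Token 5: 'inside' -> NEW (unique so far: 5)
  Token 6: 'bag' -> NEW (unique so far: 6)
  Token 7: 'found' -> NEW (unique so far: 7)
  Token 8: 'sings' -> NEW (unique so far: 8)
Unique types: ('after', 'bag', 'boy', 'child', 'found', 'inside', 'sings', 'writes')
Vocabulary size: 8

8


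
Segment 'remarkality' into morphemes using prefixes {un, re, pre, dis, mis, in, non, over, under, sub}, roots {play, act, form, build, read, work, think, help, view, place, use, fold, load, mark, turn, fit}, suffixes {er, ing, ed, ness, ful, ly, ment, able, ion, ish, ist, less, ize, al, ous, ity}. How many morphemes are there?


Segmenting 'remarkality' against the inventory:
  're' -> prefix (morpheme 1)
  'mark' -> root (morpheme 2)
  'al' -> suffix (morpheme 3)
  'ity' -> suffix (morpheme 4)
Total morphemes: 4

4


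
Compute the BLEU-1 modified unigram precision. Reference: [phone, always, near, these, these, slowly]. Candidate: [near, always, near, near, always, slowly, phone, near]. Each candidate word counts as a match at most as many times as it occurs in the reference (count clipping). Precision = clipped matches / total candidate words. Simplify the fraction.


Reference word counts: {'always': 1, 'near': 1, 'phone': 1, 'slowly': 1, 'these': 2}
Checking each candidate word (with clipping):
  'near' -> in reference (ref count 1, used 1/1) -> match (matches: 1)
  'always' -> in reference (ref count 1, used 1/1) -> match (matches: 2)
  'near' -> ref count 1 already used up (1/1) -> clipped, no match (matches: 2)
  'near' -> ref count 1 already used up (1/1) -> clipped, no match (matches: 2)
  'always' -> ref count 1 already used up (1/1) -> clipped, no match (matches: 2)
  'slowly' -> in reference (ref count 1, used 1/1) -> match (matches: 3)
  'phone' -> in reference (ref count 1, used 1/1) -> match (matches: 4)
  'near' -> ref count 1 already used up (1/1) -> clipped, no match (matches: 4)
Clipped matches: 4, Candidate length: 8
Precision = 4/8 = 1/2

1/2


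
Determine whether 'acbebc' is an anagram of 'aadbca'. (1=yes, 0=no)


Sort characters of 'acbebc': 'abbcce'
Sort characters of 'aadbca': 'aaabcd'
Sorted forms differ -> they are NOT anagrams
Result: 0

0


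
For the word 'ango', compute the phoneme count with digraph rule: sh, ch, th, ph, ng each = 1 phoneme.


Parsing 'ango' greedily, digraphs first:
  'a' -> vowel phoneme (phonemes so far: 1)
  'ng' -> digraph (1 consonant phoneme) (phonemes so far: 2)
  'o' -> vowel phoneme (phonemes so far: 3)
Total phonemes: 3

3


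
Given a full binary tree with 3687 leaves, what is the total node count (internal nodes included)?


Leaf nodes (terminals): 3687
Internal nodes = n - 1 = 3687 - 1 = 3686
Total = leaves + internal = 3687 + 3686 = 7373

7373


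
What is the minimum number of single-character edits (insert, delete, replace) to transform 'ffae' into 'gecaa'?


Building DP table for s1='ffae' (len 4) and s2='gecaa' (len 5):
       g  e  c  a  a
    0  1  2  3  4  5
  f 1  1  2  3  4  5
  f 2  2  2  3  4  5
  a 3  3  3  3  3  4
  e 4  4  3  4  4  4
Edit distance = dp[4][5] = 4

4


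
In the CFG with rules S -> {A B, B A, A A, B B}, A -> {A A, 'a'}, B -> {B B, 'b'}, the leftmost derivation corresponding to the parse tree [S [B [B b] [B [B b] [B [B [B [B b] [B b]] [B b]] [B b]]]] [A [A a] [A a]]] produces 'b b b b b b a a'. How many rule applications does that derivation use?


Every bracketed nonterminal node [X ...] in the tree is produced by exactly one rule application.
Reading the tree off as a leftmost derivation:
  Step 1: S  =>  B A   (applied S -> B A)
  Step 2: B A  =>  B B A   (applied B -> B B)
  Step 3: B B A  =>  b B A   (applied B -> b)
  Step 4: b B A  =>  b B B A   (applied B -> B B)
  Step 5: b B B A  =>  b b B A   (applied B -> b)
  Step 6: b b B A  =>  b b B B A   (applied B -> B B)
  Step 7: b b B B A  =>  b b B B B A   (applied B -> B B)
  Step 8: b b B B B A  =>  b b B B B B A   (applied B -> B B)
  Step 9: b b B B B B A  =>  b b b B B B A   (applied B -> b)
  Step 10: b b b B B B A  =>  b b b b B B A   (applied B -> b)
  Step 11: b b b b B B A  =>  b b b b b B A   (applied B -> b)
  Step 12: b b b b b B A  =>  b b b b b b A   (applied B -> b)
  Step 13: b b b b b b A  =>  b b b b b b A A   (applied A -> A A)
  Step 14: b b b b b b A A  =>  b b b b b b a A   (applied A -> a)
  Step 15: b b b b b b a A  =>  b b b b b b a a   (applied A -> a)
Final yield: b b b b b b a a
Total rewrite steps: 15

15


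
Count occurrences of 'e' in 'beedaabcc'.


Scanning 'beedaabcc' for 'e':
  Position 1: 'e' -> MATCH (count: 1)
  Position 2: 'e' -> MATCH (count: 2)
Total occurrences of 'e': 2

2


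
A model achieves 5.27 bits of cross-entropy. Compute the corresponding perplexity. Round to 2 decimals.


Perplexity formula: PP = 2^H
H = 5.27
PP = 2^5.27
Decompose: 2^5.27 = 2^5 * 2^0.27
2^5 = 32, 2^0.27 ~ 1.2058078
PP ~ 32 * 1.2058078 = 38.5858496
Rounded to 2 decimals: 38.59

38.59


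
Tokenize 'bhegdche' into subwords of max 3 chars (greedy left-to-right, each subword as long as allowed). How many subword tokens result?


'bhegdche' has 8 characters.
Chunking with max size 3:
  Chunk 1: 'bhe' (positions 0-2)
  Chunk 2: 'gdc' (positions 3-5)
  Chunk 3: 'he' (positions 6-7)
Total chunks: ceil(8 / 3) = 3

3
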